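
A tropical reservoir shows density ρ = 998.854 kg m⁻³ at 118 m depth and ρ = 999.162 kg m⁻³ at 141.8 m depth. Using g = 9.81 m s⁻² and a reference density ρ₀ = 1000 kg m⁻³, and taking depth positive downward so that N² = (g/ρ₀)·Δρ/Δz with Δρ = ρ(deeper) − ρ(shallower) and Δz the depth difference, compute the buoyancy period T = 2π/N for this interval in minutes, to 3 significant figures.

Δρ = 999.162 − 998.854 = 0.308 kg m⁻³ over Δz = 141.8 − 118 = 23.8 m.
N² = (9.81/1000) × (0.308/23.8) = 1.2695 × 10⁻⁴ s⁻².
N = √(1.2695 × 10⁻⁴) = 0.011267 rad s⁻¹, so T = 2π/N = 557.66 s = 9.2943 min ≈ 9.29 min.

9.29 min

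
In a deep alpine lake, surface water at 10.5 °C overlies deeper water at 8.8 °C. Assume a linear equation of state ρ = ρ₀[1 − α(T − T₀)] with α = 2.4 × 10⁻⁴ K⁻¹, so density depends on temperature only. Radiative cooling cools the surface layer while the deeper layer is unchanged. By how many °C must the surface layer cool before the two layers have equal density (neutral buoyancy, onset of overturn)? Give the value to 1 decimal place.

With temperature the only control, equal density requires T_surf′ = T_deep.
T_surf′ = 8.8 °C.
Cooling required: 10.5 − 8.8 = 1.7 °C.

1.7 °C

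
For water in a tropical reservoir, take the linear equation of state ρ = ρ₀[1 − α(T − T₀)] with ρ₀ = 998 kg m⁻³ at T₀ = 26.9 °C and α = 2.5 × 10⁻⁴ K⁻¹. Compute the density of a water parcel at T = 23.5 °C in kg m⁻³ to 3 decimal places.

998.848 kg m⁻³

T − T₀ = -3.4 K.
Bracket = 1 − α·(-3.4) = 1 + (8.50 × 10⁻⁴) = 1.0008500.
ρ = 998 × 1.0008500 = 998.848 kg m⁻³.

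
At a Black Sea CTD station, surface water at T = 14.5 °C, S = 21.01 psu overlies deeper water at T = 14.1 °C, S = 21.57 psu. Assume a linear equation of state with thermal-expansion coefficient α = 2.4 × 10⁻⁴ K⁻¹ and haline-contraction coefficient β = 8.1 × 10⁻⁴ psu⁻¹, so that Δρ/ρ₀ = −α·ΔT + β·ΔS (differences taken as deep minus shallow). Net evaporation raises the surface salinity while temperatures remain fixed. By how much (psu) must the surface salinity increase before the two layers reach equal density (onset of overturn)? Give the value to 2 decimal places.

0.68 psu

Neutral buoyancy requires −α(T_deep − T_surf) + β(S_deep − S_surf′) = 0.
S_surf′ = S_deep − (α/β)·ΔT = 21.57 − (2.4 × 10⁻⁴/8.1 × 10⁻⁴)·(-0.4) = 21.6885 psu.
Increase required: 21.6885 − 21.01 = 0.6785 psu.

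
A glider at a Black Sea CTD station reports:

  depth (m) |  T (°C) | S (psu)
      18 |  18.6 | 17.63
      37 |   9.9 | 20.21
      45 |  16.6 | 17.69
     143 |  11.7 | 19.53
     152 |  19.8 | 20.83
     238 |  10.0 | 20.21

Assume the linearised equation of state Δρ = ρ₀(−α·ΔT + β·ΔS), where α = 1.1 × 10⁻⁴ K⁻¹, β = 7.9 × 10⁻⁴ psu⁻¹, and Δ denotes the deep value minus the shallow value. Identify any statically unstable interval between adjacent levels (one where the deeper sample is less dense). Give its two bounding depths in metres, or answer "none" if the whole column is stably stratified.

37–45 m

Evaluate Δρ/ρ₀ = −αΔT + βΔS across each adjacent pair:
  18–37 m: −αΔT+βΔS = −(1.1 × 10⁻⁴)(-8.7)+(7.9 × 10⁻⁴)(+2.58) = 3.0 × 10⁻³ → stable
  37–45 m: −αΔT+βΔS = −(1.1 × 10⁻⁴)(+6.7)+(7.9 × 10⁻⁴)(-2.52) = -2.7 × 10⁻³ → UNSTABLE
  45–143 m: −αΔT+βΔS = −(1.1 × 10⁻⁴)(-4.9)+(7.9 × 10⁻⁴)(+1.84) = 2.0 × 10⁻³ → stable
  143–152 m: −αΔT+βΔS = −(1.1 × 10⁻⁴)(+8.1)+(7.9 × 10⁻⁴)(+1.30) = 1.4 × 10⁻⁴ → stable
  152–238 m: −αΔT+βΔS = −(1.1 × 10⁻⁴)(-9.8)+(7.9 × 10⁻⁴)(-0.62) = 5.9 × 10⁻⁴ → stable
The 37–45 m interval has Δρ < 0: lighter water underlies denser water.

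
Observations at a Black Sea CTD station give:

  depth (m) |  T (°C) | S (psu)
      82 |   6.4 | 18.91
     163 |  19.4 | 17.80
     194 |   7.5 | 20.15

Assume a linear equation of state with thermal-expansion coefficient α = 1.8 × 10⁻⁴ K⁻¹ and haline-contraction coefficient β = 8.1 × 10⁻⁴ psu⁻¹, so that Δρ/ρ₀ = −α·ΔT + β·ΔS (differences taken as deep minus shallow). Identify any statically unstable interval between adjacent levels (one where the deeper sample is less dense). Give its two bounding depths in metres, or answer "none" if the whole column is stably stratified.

82–163 m

Evaluate Δρ/ρ₀ = −αΔT + βΔS across each adjacent pair:
  82–163 m: −αΔT+βΔS = −(1.8 × 10⁻⁴)(+13.0)+(8.1 × 10⁻⁴)(-1.11) = -3.2 × 10⁻³ → UNSTABLE
  163–194 m: −αΔT+βΔS = −(1.8 × 10⁻⁴)(-11.9)+(8.1 × 10⁻⁴)(+2.35) = 4.0 × 10⁻³ → stable
The 82–163 m interval has Δρ < 0: lighter water underlies denser water.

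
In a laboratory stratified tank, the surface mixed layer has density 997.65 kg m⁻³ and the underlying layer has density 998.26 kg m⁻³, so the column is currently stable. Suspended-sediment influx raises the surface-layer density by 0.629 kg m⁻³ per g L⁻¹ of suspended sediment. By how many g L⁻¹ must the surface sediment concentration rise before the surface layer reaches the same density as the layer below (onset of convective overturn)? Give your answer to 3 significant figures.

0.970 g L⁻¹

Density deficit of the surface layer: 998.26 − 997.65 = 0.61 kg m⁻³.
Required change = 0.61 / 0.629 = 0.970 g L⁻¹.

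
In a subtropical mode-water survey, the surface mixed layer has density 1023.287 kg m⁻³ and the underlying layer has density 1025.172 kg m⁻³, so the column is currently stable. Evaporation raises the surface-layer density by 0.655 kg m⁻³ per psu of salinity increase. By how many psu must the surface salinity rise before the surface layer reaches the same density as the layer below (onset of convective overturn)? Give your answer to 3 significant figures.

Density deficit of the surface layer: 1025.172 − 1023.287 = 1.885 kg m⁻³.
Required change = 1.885 / 0.655 = 2.88 psu.

2.88 psu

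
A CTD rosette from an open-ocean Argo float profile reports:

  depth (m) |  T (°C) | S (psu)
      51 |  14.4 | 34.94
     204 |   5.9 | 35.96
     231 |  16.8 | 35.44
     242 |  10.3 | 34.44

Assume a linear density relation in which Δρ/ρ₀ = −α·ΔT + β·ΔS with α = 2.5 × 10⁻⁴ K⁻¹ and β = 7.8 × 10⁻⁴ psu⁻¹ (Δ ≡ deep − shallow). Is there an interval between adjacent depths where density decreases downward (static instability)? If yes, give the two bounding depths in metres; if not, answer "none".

204–231 m

Evaluate Δρ/ρ₀ = −αΔT + βΔS across each adjacent pair:
  51–204 m: −αΔT+βΔS = −(2.5 × 10⁻⁴)(-8.5)+(7.8 × 10⁻⁴)(+1.02) = 2.9 × 10⁻³ → stable
  204–231 m: −αΔT+βΔS = −(2.5 × 10⁻⁴)(+10.9)+(7.8 × 10⁻⁴)(-0.52) = -3.1 × 10⁻³ → UNSTABLE
  231–242 m: −αΔT+βΔS = −(2.5 × 10⁻⁴)(-6.5)+(7.8 × 10⁻⁴)(-1.00) = 8.5 × 10⁻⁴ → stable
The 204–231 m interval has Δρ < 0: lighter water underlies denser water.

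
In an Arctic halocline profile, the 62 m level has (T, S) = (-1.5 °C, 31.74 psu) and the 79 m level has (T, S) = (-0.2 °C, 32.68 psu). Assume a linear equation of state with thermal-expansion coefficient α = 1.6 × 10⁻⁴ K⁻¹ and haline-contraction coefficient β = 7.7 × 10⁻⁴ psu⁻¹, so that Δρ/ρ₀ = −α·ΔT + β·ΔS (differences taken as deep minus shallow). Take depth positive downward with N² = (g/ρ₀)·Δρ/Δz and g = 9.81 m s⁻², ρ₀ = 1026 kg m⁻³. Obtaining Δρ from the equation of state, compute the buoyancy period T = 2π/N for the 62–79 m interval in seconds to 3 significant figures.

364 s

ΔT = +1.3 K, ΔS = +0.94 psu (deep − shallow).
Δρ/ρ₀ = −αΔT + βΔS = -2.08 × 10⁻⁴ + 7.238 × 10⁻⁴ = 5.158 × 10⁻⁴, so Δρ ≈ 0.5292 kg m⁻³.
N² = (g/ρ₀)·Δρ/Δz = g·(Δρ/ρ₀)/Δz = 9.81 × 5.158 × 10⁻⁴ / 17 = 2.9765 × 10⁻⁴ s⁻².
N = √(2.9765 × 10⁻⁴) = 0.017253 rad s⁻¹ → T = 2π/N = 364.18 s ≈ 364 s.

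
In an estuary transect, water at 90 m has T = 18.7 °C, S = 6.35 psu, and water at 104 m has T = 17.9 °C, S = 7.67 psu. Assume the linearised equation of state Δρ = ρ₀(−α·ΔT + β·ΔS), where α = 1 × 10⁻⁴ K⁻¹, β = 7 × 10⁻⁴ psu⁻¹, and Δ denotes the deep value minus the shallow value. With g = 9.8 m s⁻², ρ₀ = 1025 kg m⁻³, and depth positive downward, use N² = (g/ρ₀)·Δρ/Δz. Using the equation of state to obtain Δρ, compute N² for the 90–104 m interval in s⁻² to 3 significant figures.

7.03 × 10⁻⁴ s⁻²

ΔT = -0.8 K, ΔS = +1.32 psu (deep − shallow).
Δρ/ρ₀ = −αΔT + βΔS = 8.00 × 10⁻⁵ + 9.24 × 10⁻⁴ = 1.004 × 10⁻³, so Δρ ≈ 1.029 kg m⁻³.
N² = (g/ρ₀)·Δρ/Δz = g·(Δρ/ρ₀)/Δz = 9.8 × 1.004 × 10⁻³ / 14 = 7.0280 × 10⁻⁴ s⁻² ≈ 7.03 × 10⁻⁴ s⁻².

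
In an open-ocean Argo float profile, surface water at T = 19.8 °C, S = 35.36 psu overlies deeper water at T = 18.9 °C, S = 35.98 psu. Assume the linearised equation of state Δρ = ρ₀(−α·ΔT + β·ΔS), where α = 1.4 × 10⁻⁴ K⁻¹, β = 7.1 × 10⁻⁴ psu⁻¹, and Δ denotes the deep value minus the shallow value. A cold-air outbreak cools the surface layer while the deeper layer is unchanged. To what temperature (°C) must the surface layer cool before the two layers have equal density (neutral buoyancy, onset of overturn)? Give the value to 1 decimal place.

Neutral buoyancy requires Δρ = 0, i.e. −α(T_deep − T_surf′) + β(S_deep − S_surf) = 0.
T_surf′ = T_deep − (β/α)·ΔS = 18.9 − (7.1 × 10⁻⁴/1.4 × 10⁻⁴)·(+0.62) = 15.756 °C.
Cooling required: 19.8 − (15.756) = 4.044 °C.

15.8 °C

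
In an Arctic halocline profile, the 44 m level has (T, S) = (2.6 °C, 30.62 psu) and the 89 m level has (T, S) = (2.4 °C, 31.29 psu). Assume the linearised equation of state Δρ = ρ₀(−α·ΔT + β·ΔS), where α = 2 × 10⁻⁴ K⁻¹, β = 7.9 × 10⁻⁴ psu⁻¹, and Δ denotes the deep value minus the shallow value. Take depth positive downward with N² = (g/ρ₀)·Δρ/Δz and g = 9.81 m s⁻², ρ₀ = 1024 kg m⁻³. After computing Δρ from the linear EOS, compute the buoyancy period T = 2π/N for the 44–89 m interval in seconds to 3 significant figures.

564 s

ΔT = -0.2 K, ΔS = +0.67 psu (deep − shallow).
Δρ/ρ₀ = −αΔT + βΔS = 4.00 × 10⁻⁵ + 5.293 × 10⁻⁴ = 5.693 × 10⁻⁴, so Δρ ≈ 0.5830 kg m⁻³.
N² = (g/ρ₀)·Δρ/Δz = g·(Δρ/ρ₀)/Δz = 9.81 × 5.693 × 10⁻⁴ / 45 = 1.2411 × 10⁻⁴ s⁻².
N = √(1.2411 × 10⁻⁴) = 0.011140 rad s⁻¹ → T = 2π/N = 564.02 s ≈ 564 s.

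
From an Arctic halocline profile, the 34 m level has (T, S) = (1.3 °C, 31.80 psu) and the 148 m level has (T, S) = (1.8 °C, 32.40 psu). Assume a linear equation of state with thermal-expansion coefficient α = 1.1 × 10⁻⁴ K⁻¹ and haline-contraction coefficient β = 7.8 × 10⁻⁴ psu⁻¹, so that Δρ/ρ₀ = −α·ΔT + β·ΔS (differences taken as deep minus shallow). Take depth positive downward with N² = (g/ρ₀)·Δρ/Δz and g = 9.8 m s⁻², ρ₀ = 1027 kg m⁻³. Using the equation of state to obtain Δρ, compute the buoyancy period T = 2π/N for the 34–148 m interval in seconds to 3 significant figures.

1.05 × 10³ s

ΔT = +0.5 K, ΔS = +0.60 psu (deep − shallow).
Δρ/ρ₀ = −αΔT + βΔS = -5.50 × 10⁻⁵ + 4.68 × 10⁻⁴ = 4.13 × 10⁻⁴, so Δρ ≈ 0.4242 kg m⁻³.
N² = (g/ρ₀)·Δρ/Δz = g·(Δρ/ρ₀)/Δz = 9.8 × 4.13 × 10⁻⁴ / 114 = 3.5504 × 10⁻⁵ s⁻².
N = √(3.5504 × 10⁻⁵) = 5.9585 × 10⁻³ rad s⁻¹ → T = 2π/N = 1.0545 × 10³ s ≈ 1.05 × 10³ s.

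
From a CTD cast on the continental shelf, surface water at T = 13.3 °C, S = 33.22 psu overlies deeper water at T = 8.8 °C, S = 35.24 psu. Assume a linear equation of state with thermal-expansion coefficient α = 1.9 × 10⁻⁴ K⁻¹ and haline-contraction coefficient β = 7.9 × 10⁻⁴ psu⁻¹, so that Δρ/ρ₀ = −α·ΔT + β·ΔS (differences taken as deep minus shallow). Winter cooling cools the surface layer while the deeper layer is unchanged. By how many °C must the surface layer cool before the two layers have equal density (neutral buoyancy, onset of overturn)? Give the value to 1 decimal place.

Neutral buoyancy requires Δρ = 0, i.e. −α(T_deep − T_surf′) + β(S_deep − S_surf) = 0.
T_surf′ = T_deep − (β/α)·ΔS = 8.8 − (7.9 × 10⁻⁴/1.9 × 10⁻⁴)·(+2.02) = 0.401 °C.
Cooling required: 13.3 − (0.401) = 12.899 °C.

12.9 °C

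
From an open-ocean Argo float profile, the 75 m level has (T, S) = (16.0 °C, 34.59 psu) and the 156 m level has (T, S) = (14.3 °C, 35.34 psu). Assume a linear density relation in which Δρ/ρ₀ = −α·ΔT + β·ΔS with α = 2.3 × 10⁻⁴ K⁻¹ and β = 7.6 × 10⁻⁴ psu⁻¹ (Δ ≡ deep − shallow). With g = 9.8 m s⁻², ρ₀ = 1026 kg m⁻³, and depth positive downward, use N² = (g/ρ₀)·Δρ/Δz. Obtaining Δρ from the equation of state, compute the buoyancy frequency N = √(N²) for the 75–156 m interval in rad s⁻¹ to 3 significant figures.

0.0108 rad s⁻¹

ΔT = -1.7 K, ΔS = +0.75 psu (deep − shallow).
Δρ/ρ₀ = −αΔT + βΔS = 3.91 × 10⁻⁴ + 5.70 × 10⁻⁴ = 9.61 × 10⁻⁴, so Δρ ≈ 0.9860 kg m⁻³.
N² = (g/ρ₀)·Δρ/Δz = g·(Δρ/ρ₀)/Δz = 9.8 × 9.61 × 10⁻⁴ / 81 = 1.1627 × 10⁻⁴ s⁻².
N = √(1.1627 × 10⁻⁴) = 0.010783 rad s⁻¹ ≈ 0.0108 rad s⁻¹.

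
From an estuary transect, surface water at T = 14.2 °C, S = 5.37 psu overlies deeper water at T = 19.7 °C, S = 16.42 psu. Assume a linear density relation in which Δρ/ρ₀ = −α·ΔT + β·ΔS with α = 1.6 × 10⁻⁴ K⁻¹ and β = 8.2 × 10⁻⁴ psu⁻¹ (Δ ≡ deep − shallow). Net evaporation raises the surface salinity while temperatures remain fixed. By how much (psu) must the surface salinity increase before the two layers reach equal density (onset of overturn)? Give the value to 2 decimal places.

Neutral buoyancy requires −α(T_deep − T_surf) + β(S_deep − S_surf′) = 0.
S_surf′ = S_deep − (α/β)·ΔT = 16.42 − (1.6 × 10⁻⁴/8.2 × 10⁻⁴)·(+5.5) = 15.3468 psu.
Increase required: 15.3468 − 5.37 = 9.9768 psu.

9.98 psu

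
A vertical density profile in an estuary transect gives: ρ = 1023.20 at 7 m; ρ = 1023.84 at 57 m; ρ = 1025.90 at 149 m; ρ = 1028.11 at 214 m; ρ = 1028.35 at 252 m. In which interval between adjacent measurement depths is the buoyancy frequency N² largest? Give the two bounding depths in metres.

149–214 m

Compute the density gradient over each adjacent pair:
  7–57 m: Δρ/Δz = 0.64/50 = 0.013 kg m⁻⁴
  57–149 m: Δρ/Δz = 2.06/92 = 0.022 kg m⁻⁴
  149–214 m: Δρ/Δz = 2.21/65 = 0.034 kg m⁻⁴
  214–252 m: Δρ/Δz = 0.24/38 = 6.3 × 10⁻³ kg m⁻⁴
The largest gradient is in the 149–214 m interval — the pycnocline.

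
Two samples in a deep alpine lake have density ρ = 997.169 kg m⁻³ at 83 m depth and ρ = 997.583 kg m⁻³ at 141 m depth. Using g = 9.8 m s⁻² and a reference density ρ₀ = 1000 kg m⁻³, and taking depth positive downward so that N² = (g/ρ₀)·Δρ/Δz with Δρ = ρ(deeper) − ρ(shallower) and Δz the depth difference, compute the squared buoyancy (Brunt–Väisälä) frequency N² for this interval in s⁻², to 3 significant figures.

Δρ = 997.583 − 997.169 = 0.414 kg m⁻³ over Δz = 141 − 83 = 58 m.
N² = (9.8/1000) × (0.414/58) = 6.9952 × 10⁻⁵ s⁻² ≈ 7.00 × 10⁻⁵ s⁻².

7.00 × 10⁻⁵ s⁻²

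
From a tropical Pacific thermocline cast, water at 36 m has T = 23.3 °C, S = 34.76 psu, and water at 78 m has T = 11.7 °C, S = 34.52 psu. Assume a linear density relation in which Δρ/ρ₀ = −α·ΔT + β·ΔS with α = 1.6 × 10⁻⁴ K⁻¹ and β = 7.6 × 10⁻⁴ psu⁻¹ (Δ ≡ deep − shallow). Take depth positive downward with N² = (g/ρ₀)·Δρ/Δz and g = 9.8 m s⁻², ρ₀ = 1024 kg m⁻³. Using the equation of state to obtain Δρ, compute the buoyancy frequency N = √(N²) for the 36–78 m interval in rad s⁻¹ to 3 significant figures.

0.0198 rad s⁻¹

ΔT = -11.6 K, ΔS = -0.24 psu (deep − shallow).
Δρ/ρ₀ = −αΔT + βΔS = 1.856 × 10⁻³ − 1.824 × 10⁻⁴ = 1.6736 × 10⁻³, so Δρ ≈ 1.714 kg m⁻³.
N² = (g/ρ₀)·Δρ/Δz = g·(Δρ/ρ₀)/Δz = 9.8 × 1.6736 × 10⁻³ / 42 = 3.9051 × 10⁻⁴ s⁻².
N = √(3.9051 × 10⁻⁴) = 0.019761 rad s⁻¹ ≈ 0.0198 rad s⁻¹.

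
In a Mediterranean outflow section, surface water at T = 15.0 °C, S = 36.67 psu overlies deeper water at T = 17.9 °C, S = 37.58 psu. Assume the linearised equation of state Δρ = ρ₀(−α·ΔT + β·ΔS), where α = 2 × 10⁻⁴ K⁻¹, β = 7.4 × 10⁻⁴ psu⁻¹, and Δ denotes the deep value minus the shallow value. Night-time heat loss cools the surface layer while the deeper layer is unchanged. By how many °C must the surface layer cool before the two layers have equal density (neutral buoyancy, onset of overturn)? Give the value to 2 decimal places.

Neutral buoyancy requires Δρ = 0, i.e. −α(T_deep − T_surf′) + β(S_deep − S_surf) = 0.
T_surf′ = T_deep − (β/α)·ΔS = 17.9 − (7.4 × 10⁻⁴/2 × 10⁻⁴)·(+0.91) = 14.5330 °C.
Cooling required: 15.0 − (14.5330) = 0.4670 °C.

0.47 °C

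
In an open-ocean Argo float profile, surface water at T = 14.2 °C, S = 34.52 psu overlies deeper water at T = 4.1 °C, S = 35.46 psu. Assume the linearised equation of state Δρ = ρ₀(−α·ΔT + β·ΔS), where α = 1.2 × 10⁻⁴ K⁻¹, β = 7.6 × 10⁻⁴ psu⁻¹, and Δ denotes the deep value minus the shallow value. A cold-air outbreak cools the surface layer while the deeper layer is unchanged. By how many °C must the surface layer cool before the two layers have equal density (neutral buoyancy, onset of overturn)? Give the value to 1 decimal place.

16.1 °C

Neutral buoyancy requires Δρ = 0, i.e. −α(T_deep − T_surf′) + β(S_deep − S_surf) = 0.
T_surf′ = T_deep − (β/α)·ΔS = 4.1 − (7.6 × 10⁻⁴/1.2 × 10⁻⁴)·(+0.94) = -1.853 °C.
Cooling required: 14.2 − (-1.853) = 16.053 °C.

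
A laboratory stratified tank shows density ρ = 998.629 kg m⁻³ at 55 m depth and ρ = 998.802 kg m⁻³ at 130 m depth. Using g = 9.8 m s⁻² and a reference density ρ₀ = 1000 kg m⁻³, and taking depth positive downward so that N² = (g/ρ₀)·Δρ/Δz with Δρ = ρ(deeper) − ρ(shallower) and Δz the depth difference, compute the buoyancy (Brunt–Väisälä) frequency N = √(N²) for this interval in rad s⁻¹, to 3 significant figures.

Δρ = 998.802 − 998.629 = 0.173 kg m⁻³ over Δz = 130 − 55 = 75 m.
N² = (9.8/1000) × (0.173/75) = 2.2605 × 10⁻⁵ s⁻².
N = √(2.2605 × 10⁻⁵) = 4.7545 × 10⁻³ rad s⁻¹ ≈ 4.75 × 10⁻³ rad s⁻¹.
Since Δρ > 0 the layer is stably stratified.

4.75 × 10⁻³ rad s⁻¹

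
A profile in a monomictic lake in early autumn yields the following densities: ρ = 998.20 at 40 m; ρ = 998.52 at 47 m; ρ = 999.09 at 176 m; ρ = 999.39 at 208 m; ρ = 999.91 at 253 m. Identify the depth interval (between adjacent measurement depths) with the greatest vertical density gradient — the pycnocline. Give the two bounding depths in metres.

40–47 m

Compute the density gradient over each adjacent pair:
  40–47 m: Δρ/Δz = 0.32/7 = 0.046 kg m⁻⁴
  47–176 m: Δρ/Δz = 0.57/129 = 4.4 × 10⁻³ kg m⁻⁴
  176–208 m: Δρ/Δz = 0.30/32 = 9.4 × 10⁻³ kg m⁻⁴
  208–253 m: Δρ/Δz = 0.52/45 = 0.012 kg m⁻⁴
The largest gradient is in the 40–47 m interval — the pycnocline.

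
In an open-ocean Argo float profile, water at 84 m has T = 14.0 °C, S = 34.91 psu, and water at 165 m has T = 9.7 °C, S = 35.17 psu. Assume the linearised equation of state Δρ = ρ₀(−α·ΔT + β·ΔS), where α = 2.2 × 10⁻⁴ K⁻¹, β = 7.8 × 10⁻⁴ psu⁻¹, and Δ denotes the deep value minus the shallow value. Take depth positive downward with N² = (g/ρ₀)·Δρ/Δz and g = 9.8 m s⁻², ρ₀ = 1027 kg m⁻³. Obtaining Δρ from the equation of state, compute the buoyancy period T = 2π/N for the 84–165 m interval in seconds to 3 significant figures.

533 s

ΔT = -4.3 K, ΔS = +0.26 psu (deep − shallow).
Δρ/ρ₀ = −αΔT + βΔS = 9.46 × 10⁻⁴ + 2.028 × 10⁻⁴ = 1.1488 × 10⁻³, so Δρ ≈ 1.180 kg m⁻³.
N² = (g/ρ₀)·Δρ/Δz = g·(Δρ/ρ₀)/Δz = 9.8 × 1.1488 × 10⁻³ / 81 = 1.3899 × 10⁻⁴ s⁻².
N = √(1.3899 × 10⁻⁴) = 0.011789 rad s⁻¹ → T = 2π/N = 532.97 s ≈ 533 s.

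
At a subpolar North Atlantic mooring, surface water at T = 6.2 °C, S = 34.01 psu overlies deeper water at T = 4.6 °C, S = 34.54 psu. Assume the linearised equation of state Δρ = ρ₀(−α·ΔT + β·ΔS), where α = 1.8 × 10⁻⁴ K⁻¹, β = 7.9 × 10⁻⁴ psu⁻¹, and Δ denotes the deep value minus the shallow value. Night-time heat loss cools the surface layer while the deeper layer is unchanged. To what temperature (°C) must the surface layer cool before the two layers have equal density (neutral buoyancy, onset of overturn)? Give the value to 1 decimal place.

2.3 °C

Neutral buoyancy requires Δρ = 0, i.e. −α(T_deep − T_surf′) + β(S_deep − S_surf) = 0.
T_surf′ = T_deep − (β/α)·ΔS = 4.6 − (7.9 × 10⁻⁴/1.8 × 10⁻⁴)·(+0.53) = 2.274 °C.
Cooling required: 6.2 − (2.274) = 3.926 °C.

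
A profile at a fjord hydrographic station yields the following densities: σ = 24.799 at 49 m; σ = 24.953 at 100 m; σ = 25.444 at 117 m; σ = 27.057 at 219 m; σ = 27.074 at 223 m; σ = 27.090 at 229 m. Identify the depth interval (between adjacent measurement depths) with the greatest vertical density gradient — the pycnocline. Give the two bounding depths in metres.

Compute the density gradient over each adjacent pair:
  49–100 m: Δρ/Δz = 0.154/51 = 3.0 × 10⁻³ kg m⁻⁴
  100–117 m: Δρ/Δz = 0.491/17 = 0.029 kg m⁻⁴
  117–219 m: Δρ/Δz = 1.613/102 = 0.016 kg m⁻⁴
  219–223 m: Δρ/Δz = 0.017/4 = 4.3 × 10⁻³ kg m⁻⁴
  223–229 m: Δρ/Δz = 0.016/6 = 2.7 × 10⁻³ kg m⁻⁴
The largest gradient is in the 100–117 m interval — the pycnocline.

100–117 m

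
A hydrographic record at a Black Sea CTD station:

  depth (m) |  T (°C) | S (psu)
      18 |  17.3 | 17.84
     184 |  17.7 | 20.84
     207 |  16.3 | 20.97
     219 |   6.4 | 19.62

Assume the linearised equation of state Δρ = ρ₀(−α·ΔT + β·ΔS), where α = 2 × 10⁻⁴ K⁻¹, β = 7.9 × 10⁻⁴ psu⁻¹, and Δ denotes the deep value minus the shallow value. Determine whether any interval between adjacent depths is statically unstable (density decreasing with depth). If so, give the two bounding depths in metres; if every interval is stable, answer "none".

none

Evaluate Δρ/ρ₀ = −αΔT + βΔS across each adjacent pair:
  18–184 m: −αΔT+βΔS = −(2 × 10⁻⁴)(+0.4)+(7.9 × 10⁻⁴)(+3.00) = 2.3 × 10⁻³ → stable
  184–207 m: −αΔT+βΔS = −(2 × 10⁻⁴)(-1.4)+(7.9 × 10⁻⁴)(+0.13) = 3.8 × 10⁻⁴ → stable
  207–219 m: −αΔT+βΔS = −(2 × 10⁻⁴)(-9.9)+(7.9 × 10⁻⁴)(-1.35) = 9.1 × 10⁻⁴ → stable
Every interval has Δρ > 0: the column is stably stratified throughout.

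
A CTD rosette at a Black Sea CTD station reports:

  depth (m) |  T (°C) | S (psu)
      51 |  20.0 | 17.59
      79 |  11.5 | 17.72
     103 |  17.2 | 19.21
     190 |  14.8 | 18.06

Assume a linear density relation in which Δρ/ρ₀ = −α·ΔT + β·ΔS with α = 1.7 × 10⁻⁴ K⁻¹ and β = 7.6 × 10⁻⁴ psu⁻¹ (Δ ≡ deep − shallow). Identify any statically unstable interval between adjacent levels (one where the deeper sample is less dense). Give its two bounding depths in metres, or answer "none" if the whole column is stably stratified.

Evaluate Δρ/ρ₀ = −αΔT + βΔS across each adjacent pair:
  51–79 m: −αΔT+βΔS = −(1.7 × 10⁻⁴)(-8.5)+(7.6 × 10⁻⁴)(+0.13) = 1.5 × 10⁻³ → stable
  79–103 m: −αΔT+βΔS = −(1.7 × 10⁻⁴)(+5.7)+(7.6 × 10⁻⁴)(+1.49) = 1.6 × 10⁻⁴ → stable
  103–190 m: −αΔT+βΔS = −(1.7 × 10⁻⁴)(-2.4)+(7.6 × 10⁻⁴)(-1.15) = -4.7 × 10⁻⁴ → UNSTABLE
The 103–190 m interval has Δρ < 0: lighter water underlies denser water.

103–190 m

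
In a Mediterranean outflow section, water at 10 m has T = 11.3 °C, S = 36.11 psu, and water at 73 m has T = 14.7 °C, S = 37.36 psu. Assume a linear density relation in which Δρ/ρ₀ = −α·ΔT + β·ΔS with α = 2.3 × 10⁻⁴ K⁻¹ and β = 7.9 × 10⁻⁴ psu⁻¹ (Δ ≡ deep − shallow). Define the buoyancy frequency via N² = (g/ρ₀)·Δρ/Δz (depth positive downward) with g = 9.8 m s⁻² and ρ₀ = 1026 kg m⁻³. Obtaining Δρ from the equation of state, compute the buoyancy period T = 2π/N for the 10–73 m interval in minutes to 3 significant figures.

ΔT = +3.4 K, ΔS = +1.25 psu (deep − shallow).
Δρ/ρ₀ = −αΔT + βΔS = -7.82 × 10⁻⁴ + 9.875 × 10⁻⁴ = 2.055 × 10⁻⁴, so Δρ ≈ 0.2108 kg m⁻³.
N² = (g/ρ₀)·Δρ/Δz = g·(Δρ/ρ₀)/Δz = 9.8 × 2.055 × 10⁻⁴ / 63 = 3.1967 × 10⁻⁵ s⁻².
N = √(3.1967 × 10⁻⁵) = 5.6539 × 10⁻³ rad s⁻¹ → T = 2π/N = 1.1113 × 10³ s = 18.522 min ≈ 18.5 min.

18.5 min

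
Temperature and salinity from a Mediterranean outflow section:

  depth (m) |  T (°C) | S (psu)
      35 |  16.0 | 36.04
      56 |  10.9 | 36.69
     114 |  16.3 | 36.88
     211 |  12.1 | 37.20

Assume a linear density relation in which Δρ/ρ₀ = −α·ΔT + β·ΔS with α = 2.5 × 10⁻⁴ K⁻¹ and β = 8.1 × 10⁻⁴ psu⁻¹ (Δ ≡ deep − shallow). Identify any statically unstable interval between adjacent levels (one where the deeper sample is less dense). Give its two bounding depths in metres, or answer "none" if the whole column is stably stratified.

Evaluate Δρ/ρ₀ = −αΔT + βΔS across each adjacent pair:
  35–56 m: −αΔT+βΔS = −(2.5 × 10⁻⁴)(-5.1)+(8.1 × 10⁻⁴)(+0.65) = 1.8 × 10⁻³ → stable
  56–114 m: −αΔT+βΔS = −(2.5 × 10⁻⁴)(+5.4)+(8.1 × 10⁻⁴)(+0.19) = -1.2 × 10⁻³ → UNSTABLE
  114–211 m: −αΔT+βΔS = −(2.5 × 10⁻⁴)(-4.2)+(8.1 × 10⁻⁴)(+0.32) = 1.3 × 10⁻³ → stable
The 56–114 m interval has Δρ < 0: lighter water underlies denser water.

56–114 m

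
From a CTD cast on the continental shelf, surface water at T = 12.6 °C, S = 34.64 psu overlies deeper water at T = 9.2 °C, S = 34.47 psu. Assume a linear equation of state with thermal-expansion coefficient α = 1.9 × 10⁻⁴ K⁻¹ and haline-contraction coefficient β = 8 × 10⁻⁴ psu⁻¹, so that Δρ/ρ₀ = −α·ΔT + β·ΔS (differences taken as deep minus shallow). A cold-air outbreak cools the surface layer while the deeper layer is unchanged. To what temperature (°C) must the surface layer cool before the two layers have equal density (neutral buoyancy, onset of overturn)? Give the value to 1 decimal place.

Neutral buoyancy requires Δρ = 0, i.e. −α(T_deep − T_surf′) + β(S_deep − S_surf) = 0.
T_surf′ = T_deep − (β/α)·ΔS = 9.2 − (8 × 10⁻⁴/1.9 × 10⁻⁴)·(-0.17) = 9.916 °C.
Cooling required: 12.6 − (9.916) = 2.684 °C.

9.9 °C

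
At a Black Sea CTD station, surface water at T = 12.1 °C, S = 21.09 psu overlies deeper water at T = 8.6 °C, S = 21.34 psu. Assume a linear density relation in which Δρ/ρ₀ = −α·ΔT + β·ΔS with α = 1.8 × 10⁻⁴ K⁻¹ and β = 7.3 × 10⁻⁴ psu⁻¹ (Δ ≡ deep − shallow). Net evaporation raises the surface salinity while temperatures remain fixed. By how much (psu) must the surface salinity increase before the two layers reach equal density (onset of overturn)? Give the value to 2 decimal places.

Neutral buoyancy requires −α(T_deep − T_surf) + β(S_deep − S_surf′) = 0.
S_surf′ = S_deep − (α/β)·ΔT = 21.34 − (1.8 × 10⁻⁴/7.3 × 10⁻⁴)·(-3.5) = 22.2030 psu.
Increase required: 22.2030 − 21.09 = 1.1130 psu.

1.11 psu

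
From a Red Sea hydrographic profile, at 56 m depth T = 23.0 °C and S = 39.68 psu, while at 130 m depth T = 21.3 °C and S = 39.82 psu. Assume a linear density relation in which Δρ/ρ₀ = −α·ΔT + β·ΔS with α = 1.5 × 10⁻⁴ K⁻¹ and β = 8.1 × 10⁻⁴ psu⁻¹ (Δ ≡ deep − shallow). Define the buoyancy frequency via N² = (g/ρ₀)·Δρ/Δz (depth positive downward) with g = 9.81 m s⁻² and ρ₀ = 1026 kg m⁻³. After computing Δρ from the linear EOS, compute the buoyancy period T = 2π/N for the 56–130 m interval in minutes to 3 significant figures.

15.0 min

ΔT = -1.7 K, ΔS = +0.14 psu (deep − shallow).
Δρ/ρ₀ = −αΔT + βΔS = 2.55 × 10⁻⁴ + 1.134 × 10⁻⁴ = 3.684 × 10⁻⁴, so Δρ ≈ 0.3780 kg m⁻³.
N² = (g/ρ₀)·Δρ/Δz = g·(Δρ/ρ₀)/Δz = 9.81 × 3.684 × 10⁻⁴ / 74 = 4.8838 × 10⁻⁵ s⁻².
N = √(4.8838 × 10⁻⁵) = 6.9884 × 10⁻³ rad s⁻¹ → T = 2π/N = 899.09 s = 14.985 min ≈ 15.0 min.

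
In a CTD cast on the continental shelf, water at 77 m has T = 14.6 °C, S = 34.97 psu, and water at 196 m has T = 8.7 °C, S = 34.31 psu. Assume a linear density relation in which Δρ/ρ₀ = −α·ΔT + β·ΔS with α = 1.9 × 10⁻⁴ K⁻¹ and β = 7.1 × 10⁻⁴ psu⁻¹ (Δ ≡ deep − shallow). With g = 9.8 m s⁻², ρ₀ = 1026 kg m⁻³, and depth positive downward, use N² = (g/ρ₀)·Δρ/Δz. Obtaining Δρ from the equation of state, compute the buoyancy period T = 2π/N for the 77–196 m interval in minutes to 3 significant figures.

ΔT = -5.9 K, ΔS = -0.66 psu (deep − shallow).
Δρ/ρ₀ = −αΔT + βΔS = 1.121 × 10⁻³ − 4.686 × 10⁻⁴ = 6.524 × 10⁻⁴, so Δρ ≈ 0.6694 kg m⁻³.
N² = (g/ρ₀)·Δρ/Δz = g·(Δρ/ρ₀)/Δz = 9.8 × 6.524 × 10⁻⁴ / 119 = 5.3727 × 10⁻⁵ s⁻².
N = √(5.3727 × 10⁻⁵) = 7.3299 × 10⁻³ rad s⁻¹ → T = 2π/N = 857.20 s = 14.287 min ≈ 14.3 min.

14.3 min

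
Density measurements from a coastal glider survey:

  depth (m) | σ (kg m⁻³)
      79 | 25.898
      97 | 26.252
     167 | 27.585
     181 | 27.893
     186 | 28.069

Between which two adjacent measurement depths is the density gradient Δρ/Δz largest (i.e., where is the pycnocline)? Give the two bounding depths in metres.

181–186 m

Compute the density gradient over each adjacent pair:
  79–97 m: Δρ/Δz = 0.354/18 = 0.020 kg m⁻⁴
  97–167 m: Δρ/Δz = 1.333/70 = 0.019 kg m⁻⁴
  167–181 m: Δρ/Δz = 0.308/14 = 0.022 kg m⁻⁴
  181–186 m: Δρ/Δz = 0.176/5 = 0.035 kg m⁻⁴
The largest gradient is in the 181–186 m interval — the pycnocline.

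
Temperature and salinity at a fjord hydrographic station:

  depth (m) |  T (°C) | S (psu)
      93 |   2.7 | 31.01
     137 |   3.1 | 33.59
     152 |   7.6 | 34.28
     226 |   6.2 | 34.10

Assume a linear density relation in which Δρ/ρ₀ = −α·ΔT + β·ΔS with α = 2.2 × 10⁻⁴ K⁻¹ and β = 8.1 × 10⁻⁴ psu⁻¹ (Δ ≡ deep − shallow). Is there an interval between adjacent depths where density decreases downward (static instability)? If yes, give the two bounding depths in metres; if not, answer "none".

Evaluate Δρ/ρ₀ = −αΔT + βΔS across each adjacent pair:
  93–137 m: −αΔT+βΔS = −(2.2 × 10⁻⁴)(+0.4)+(8.1 × 10⁻⁴)(+2.58) = 2.0 × 10⁻³ → stable
  137–152 m: −αΔT+βΔS = −(2.2 × 10⁻⁴)(+4.5)+(8.1 × 10⁻⁴)(+0.69) = -4.3 × 10⁻⁴ → UNSTABLE
  152–226 m: −αΔT+βΔS = −(2.2 × 10⁻⁴)(-1.4)+(8.1 × 10⁻⁴)(-0.18) = 1.6 × 10⁻⁴ → stable
The 137–152 m interval has Δρ < 0: lighter water underlies denser water.

137–152 m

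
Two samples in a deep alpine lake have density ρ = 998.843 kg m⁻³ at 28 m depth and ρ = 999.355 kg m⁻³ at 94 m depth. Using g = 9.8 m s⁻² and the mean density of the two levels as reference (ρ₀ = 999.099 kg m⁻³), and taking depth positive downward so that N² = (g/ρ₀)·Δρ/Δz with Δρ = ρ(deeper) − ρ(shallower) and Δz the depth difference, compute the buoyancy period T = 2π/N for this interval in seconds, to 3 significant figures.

720 s

Δρ = 999.355 − 998.843 = 0.512 kg m⁻³ over Δz = 94 − 28 = 66 m.
N² = (9.8/999.099) × (0.512/66) = 7.6093 × 10⁻⁵ s⁻².
N = √(7.6093 × 10⁻⁵) = 8.7231 × 10⁻³ rad s⁻¹, so T = 2π/N = 720.29 s ≈ 720 s.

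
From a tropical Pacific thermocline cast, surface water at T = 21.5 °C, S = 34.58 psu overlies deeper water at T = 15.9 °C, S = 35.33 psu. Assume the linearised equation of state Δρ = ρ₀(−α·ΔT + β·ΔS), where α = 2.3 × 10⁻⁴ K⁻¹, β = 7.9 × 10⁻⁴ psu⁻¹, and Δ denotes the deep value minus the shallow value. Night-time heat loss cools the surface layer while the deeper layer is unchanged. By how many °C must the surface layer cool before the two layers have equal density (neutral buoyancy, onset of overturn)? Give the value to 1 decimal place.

Neutral buoyancy requires Δρ = 0, i.e. −α(T_deep − T_surf′) + β(S_deep − S_surf) = 0.
T_surf′ = T_deep − (β/α)·ΔS = 15.9 − (7.9 × 10⁻⁴/2.3 × 10⁻⁴)·(+0.75) = 13.324 °C.
Cooling required: 21.5 − (13.324) = 8.176 °C.

8.2 °C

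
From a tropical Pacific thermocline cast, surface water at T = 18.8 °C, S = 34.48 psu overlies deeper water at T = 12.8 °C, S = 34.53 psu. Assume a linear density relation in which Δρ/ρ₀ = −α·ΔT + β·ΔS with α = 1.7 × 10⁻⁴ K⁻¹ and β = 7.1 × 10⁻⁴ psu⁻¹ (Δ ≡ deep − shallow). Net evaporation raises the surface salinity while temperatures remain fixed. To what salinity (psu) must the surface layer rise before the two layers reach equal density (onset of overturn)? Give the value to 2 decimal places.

Neutral buoyancy requires −α(T_deep − T_surf) + β(S_deep − S_surf′) = 0.
S_surf′ = S_deep − (α/β)·ΔT = 34.53 − (1.7 × 10⁻⁴/7.1 × 10⁻⁴)·(-6.0) = 35.9666 psu.
Increase required: 35.9666 − 34.48 = 1.4866 psu.

35.97 psu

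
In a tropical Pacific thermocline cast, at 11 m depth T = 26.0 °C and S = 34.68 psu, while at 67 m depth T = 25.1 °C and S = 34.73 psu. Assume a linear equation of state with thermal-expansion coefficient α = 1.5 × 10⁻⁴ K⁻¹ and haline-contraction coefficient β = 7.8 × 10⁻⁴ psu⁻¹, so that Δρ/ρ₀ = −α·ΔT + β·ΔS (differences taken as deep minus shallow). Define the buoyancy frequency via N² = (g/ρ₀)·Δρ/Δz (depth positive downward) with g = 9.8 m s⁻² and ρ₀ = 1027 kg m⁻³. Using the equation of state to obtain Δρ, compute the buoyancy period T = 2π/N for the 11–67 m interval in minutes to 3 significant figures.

ΔT = -0.9 K, ΔS = +0.05 psu (deep − shallow).
Δρ/ρ₀ = −αΔT + βΔS = 1.35 × 10⁻⁴ + 3.90 × 10⁻⁵ = 1.74 × 10⁻⁴, so Δρ ≈ 0.1787 kg m⁻³.
N² = (g/ρ₀)·Δρ/Δz = g·(Δρ/ρ₀)/Δz = 9.8 × 1.74 × 10⁻⁴ / 56 = 3.0450 × 10⁻⁵ s⁻².
N = √(3.0450 × 10⁻⁵) = 5.5182 × 10⁻³ rad s⁻¹ → T = 2π/N = 1.1386 × 10³ s = 18.977 min ≈ 19.0 min.

19.0 min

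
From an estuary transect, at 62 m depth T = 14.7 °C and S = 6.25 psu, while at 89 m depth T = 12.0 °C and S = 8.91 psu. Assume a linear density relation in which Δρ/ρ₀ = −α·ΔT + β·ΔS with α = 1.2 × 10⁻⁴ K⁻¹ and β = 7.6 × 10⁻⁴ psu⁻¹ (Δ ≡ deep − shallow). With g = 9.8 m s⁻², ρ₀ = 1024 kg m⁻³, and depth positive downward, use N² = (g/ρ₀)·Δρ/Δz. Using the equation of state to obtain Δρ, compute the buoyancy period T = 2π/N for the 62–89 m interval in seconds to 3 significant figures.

ΔT = -2.7 K, ΔS = +2.66 psu (deep − shallow).
Δρ/ρ₀ = −αΔT + βΔS = 3.24 × 10⁻⁴ + 2.0216 × 10⁻³ = 2.3456 × 10⁻³, so Δρ ≈ 2.402 kg m⁻³.
N² = (g/ρ₀)·Δρ/Δz = g·(Δρ/ρ₀)/Δz = 9.8 × 2.3456 × 10⁻³ / 27 = 8.5137 × 10⁻⁴ s⁻².
N = √(8.5137 × 10⁻⁴) = 0.029178 rad s⁻¹ → T = 2π/N = 215.34 s ≈ 215 s.

215 s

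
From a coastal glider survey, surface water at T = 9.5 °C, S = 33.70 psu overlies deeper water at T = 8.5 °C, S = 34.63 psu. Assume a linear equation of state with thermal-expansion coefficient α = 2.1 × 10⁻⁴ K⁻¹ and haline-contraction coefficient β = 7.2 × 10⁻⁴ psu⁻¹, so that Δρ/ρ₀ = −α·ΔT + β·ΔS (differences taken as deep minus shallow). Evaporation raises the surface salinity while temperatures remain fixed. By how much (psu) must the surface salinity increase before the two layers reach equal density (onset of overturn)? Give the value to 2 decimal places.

Neutral buoyancy requires −α(T_deep − T_surf) + β(S_deep − S_surf′) = 0.
S_surf′ = S_deep − (α/β)·ΔT = 34.63 − (2.1 × 10⁻⁴/7.2 × 10⁻⁴)·(-1.0) = 34.9217 psu.
Increase required: 34.9217 − 33.70 = 1.2217 psu.

1.22 psu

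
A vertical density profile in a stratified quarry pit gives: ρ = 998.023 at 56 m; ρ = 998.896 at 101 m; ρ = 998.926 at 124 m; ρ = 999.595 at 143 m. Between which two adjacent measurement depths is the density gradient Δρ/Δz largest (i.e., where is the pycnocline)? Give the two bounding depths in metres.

Compute the density gradient over each adjacent pair:
  56–101 m: Δρ/Δz = 0.873/45 = 0.019 kg m⁻⁴
  101–124 m: Δρ/Δz = 0.030/23 = 1.3 × 10⁻³ kg m⁻⁴
  124–143 m: Δρ/Δz = 0.669/19 = 0.035 kg m⁻⁴
The largest gradient is in the 124–143 m interval — the pycnocline.

124–143 m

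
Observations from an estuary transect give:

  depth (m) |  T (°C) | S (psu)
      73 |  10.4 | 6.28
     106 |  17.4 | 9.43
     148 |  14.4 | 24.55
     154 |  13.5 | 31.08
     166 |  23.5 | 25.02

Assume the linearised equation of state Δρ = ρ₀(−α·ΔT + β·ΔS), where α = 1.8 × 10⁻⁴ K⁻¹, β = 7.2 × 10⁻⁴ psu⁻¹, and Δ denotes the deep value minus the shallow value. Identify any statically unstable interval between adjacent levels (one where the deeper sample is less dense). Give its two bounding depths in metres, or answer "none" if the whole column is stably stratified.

154–166 m

Evaluate Δρ/ρ₀ = −αΔT + βΔS across each adjacent pair:
  73–106 m: −αΔT+βΔS = −(1.8 × 10⁻⁴)(+7.0)+(7.2 × 10⁻⁴)(+3.15) = 1.0 × 10⁻³ → stable
  106–148 m: −αΔT+βΔS = −(1.8 × 10⁻⁴)(-3.0)+(7.2 × 10⁻⁴)(+15.12) = 0.011 → stable
  148–154 m: −αΔT+βΔS = −(1.8 × 10⁻⁴)(-0.9)+(7.2 × 10⁻⁴)(+6.53) = 4.9 × 10⁻³ → stable
  154–166 m: −αΔT+βΔS = −(1.8 × 10⁻⁴)(+10.0)+(7.2 × 10⁻⁴)(-6.06) = -6.2 × 10⁻³ → UNSTABLE
The 154–166 m interval has Δρ < 0: lighter water underlies denser water.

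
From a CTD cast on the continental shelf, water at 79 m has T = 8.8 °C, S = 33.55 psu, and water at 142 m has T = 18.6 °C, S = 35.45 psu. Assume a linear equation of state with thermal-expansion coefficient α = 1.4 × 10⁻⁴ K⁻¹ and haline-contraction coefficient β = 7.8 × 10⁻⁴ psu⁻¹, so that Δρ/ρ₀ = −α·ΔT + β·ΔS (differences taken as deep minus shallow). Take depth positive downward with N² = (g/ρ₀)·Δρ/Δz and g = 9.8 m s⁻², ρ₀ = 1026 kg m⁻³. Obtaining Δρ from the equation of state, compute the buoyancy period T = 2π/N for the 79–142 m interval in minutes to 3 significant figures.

ΔT = +9.8 K, ΔS = +1.90 psu (deep − shallow).
Δρ/ρ₀ = −αΔT + βΔS = -1.372 × 10⁻³ + 1.482 × 10⁻³ = 1.10 × 10⁻⁴, so Δρ ≈ 0.1129 kg m⁻³.
N² = (g/ρ₀)·Δρ/Δz = g·(Δρ/ρ₀)/Δz = 9.8 × 1.10 × 10⁻⁴ / 63 = 1.7111 × 10⁻⁵ s⁻².
N = √(1.7111 × 10⁻⁵) = 4.1365 × 10⁻³ rad s⁻¹ → T = 2π/N = 1.5190 × 10³ s = 25.317 min ≈ 25.3 min.

25.3 min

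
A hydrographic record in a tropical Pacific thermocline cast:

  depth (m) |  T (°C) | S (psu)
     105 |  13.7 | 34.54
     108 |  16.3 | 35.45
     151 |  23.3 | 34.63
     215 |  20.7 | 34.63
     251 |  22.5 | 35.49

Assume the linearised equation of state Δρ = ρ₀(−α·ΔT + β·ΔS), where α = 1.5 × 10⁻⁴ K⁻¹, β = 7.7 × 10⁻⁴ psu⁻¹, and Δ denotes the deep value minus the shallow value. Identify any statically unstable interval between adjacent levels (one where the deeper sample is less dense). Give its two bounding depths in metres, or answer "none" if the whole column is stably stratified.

108–151 m

Evaluate Δρ/ρ₀ = −αΔT + βΔS across each adjacent pair:
  105–108 m: −αΔT+βΔS = −(1.5 × 10⁻⁴)(+2.6)+(7.7 × 10⁻⁴)(+0.91) = 3.1 × 10⁻⁴ → stable
  108–151 m: −αΔT+βΔS = −(1.5 × 10⁻⁴)(+7.0)+(7.7 × 10⁻⁴)(-0.82) = -1.7 × 10⁻³ → UNSTABLE
  151–215 m: −αΔT+βΔS = −(1.5 × 10⁻⁴)(-2.6)+(7.7 × 10⁻⁴)(+0.00) = 3.9 × 10⁻⁴ → stable
  215–251 m: −αΔT+βΔS = −(1.5 × 10⁻⁴)(+1.8)+(7.7 × 10⁻⁴)(+0.86) = 3.9 × 10⁻⁴ → stable
The 108–151 m interval has Δρ < 0: lighter water underlies denser water.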